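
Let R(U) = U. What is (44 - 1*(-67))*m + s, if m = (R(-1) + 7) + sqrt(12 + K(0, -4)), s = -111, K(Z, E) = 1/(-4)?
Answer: 555 + 111*sqrt(47)/2 ≈ 935.49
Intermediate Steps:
K(Z, E) = -1/4
m = 6 + sqrt(47)/2 (m = (-1 + 7) + sqrt(12 - 1/4) = 6 + sqrt(47/4) = 6 + sqrt(47)/2 ≈ 9.4278)
(44 - 1*(-67))*m + s = (44 - 1*(-67))*(6 + sqrt(47)/2) - 111 = (44 + 67)*(6 + sqrt(47)/2) - 111 = 111*(6 + sqrt(47)/2) - 111 = (666 + 111*sqrt(47)/2) - 111 = 555 + 111*sqrt(47)/2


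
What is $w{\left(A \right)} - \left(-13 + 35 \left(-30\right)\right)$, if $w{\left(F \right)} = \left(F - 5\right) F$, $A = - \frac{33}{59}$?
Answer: $\frac{3711127}{3481} \approx 1066.1$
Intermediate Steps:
$A = - \frac{33}{59}$ ($A = \left(-33\right) \frac{1}{59} = - \frac{33}{59} \approx -0.55932$)
$w{\left(F \right)} = F \left(-5 + F\right)$ ($w{\left(F \right)} = \left(-5 + F\right) F = F \left(-5 + F\right)$)
$w{\left(A \right)} - \left(-13 + 35 \left(-30\right)\right) = - \frac{33 \left(-5 - \frac{33}{59}\right)}{59} - \left(-13 + 35 \left(-30\right)\right) = \left(- \frac{33}{59}\right) \left(- \frac{328}{59}\right) - \left(-13 - 1050\right) = \frac{10824}{3481} - -1063 = \frac{10824}{3481} + 1063 = \frac{3711127}{3481}$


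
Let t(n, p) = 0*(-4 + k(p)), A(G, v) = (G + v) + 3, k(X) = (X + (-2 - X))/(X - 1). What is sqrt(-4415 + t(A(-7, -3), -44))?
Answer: I*sqrt(4415) ≈ 66.445*I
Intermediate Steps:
k(X) = -2/(-1 + X)
A(G, v) = 3 + G + v
t(n, p) = 0 (t(n, p) = 0*(-4 - 2/(-1 + p)) = 0)
sqrt(-4415 + t(A(-7, -3), -44)) = sqrt(-4415 + 0) = sqrt(-4415) = I*sqrt(4415)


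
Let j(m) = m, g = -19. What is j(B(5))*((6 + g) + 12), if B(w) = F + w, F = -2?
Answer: -3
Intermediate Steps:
B(w) = -2 + w
j(B(5))*((6 + g) + 12) = (-2 + 5)*((6 - 19) + 12) = 3*(-13 + 12) = 3*(-1) = -3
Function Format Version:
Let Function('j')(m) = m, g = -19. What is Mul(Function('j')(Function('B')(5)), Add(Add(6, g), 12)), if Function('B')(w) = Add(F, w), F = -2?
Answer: -3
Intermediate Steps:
Function('B')(w) = Add(-2, w)
Mul(Function('j')(Function('B')(5)), Add(Add(6, g), 12)) = Mul(Add(-2, 5), Add(Add(6, -19), 12)) = Mul(3, Add(-13, 12)) = Mul(3, -1) = -3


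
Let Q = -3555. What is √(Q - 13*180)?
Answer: 3*I*√655 ≈ 76.779*I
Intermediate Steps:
√(Q - 13*180) = √(-3555 - 13*180) = √(-3555 - 2340) = √(-5895) = 3*I*√655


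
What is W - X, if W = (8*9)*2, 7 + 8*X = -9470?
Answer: 10629/8 ≈ 1328.6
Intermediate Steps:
X = -9477/8 (X = -7/8 + (⅛)*(-9470) = -7/8 - 4735/4 = -9477/8 ≈ -1184.6)
W = 144 (W = 72*2 = 144)
W - X = 144 - 1*(-9477/8) = 144 + 9477/8 = 10629/8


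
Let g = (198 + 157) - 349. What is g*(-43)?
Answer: -258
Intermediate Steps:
g = 6 (g = 355 - 349 = 6)
g*(-43) = 6*(-43) = -258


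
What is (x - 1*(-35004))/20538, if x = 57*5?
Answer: 3921/2282 ≈ 1.7182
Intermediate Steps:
x = 285
(x - 1*(-35004))/20538 = (285 - 1*(-35004))/20538 = (285 + 35004)*(1/20538) = 35289*(1/20538) = 3921/2282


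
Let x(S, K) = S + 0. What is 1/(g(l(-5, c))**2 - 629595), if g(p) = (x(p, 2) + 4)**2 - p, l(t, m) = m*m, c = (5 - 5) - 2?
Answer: -1/625995 ≈ -1.5975e-6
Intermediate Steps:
x(S, K) = S
c = -2 (c = 0 - 2 = -2)
l(t, m) = m**2
g(p) = (4 + p)**2 - p (g(p) = (p + 4)**2 - p = (4 + p)**2 - p)
1/(g(l(-5, c))**2 - 629595) = 1/(((4 + (-2)**2)**2 - 1*(-2)**2)**2 - 629595) = 1/(((4 + 4)**2 - 1*4)**2 - 629595) = 1/((8**2 - 4)**2 - 629595) = 1/((64 - 4)**2 - 629595) = 1/(60**2 - 629595) = 1/(3600 - 629595) = 1/(-625995) = -1/625995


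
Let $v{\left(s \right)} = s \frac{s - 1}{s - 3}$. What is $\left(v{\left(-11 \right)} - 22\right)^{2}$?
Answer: $\frac{48400}{49} \approx 987.75$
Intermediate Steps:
$v{\left(s \right)} = \frac{s \left(-1 + s\right)}{-3 + s}$ ($v{\left(s \right)} = s \frac{-1 + s}{-3 + s} = \frac{s \left(-1 + s\right)}{-3 + s}$)
$\left(v{\left(-11 \right)} - 22\right)^{2} = \left(- \frac{11 \left(-1 - 11\right)}{-3 - 11} - 22\right)^{2} = \left(\left(-11\right) \frac{1}{-14} \left(-12\right) - 22\right)^{2} = \left(\left(-11\right) \left(- \frac{1}{14}\right) \left(-12\right) - 22\right)^{2} = \left(- \frac{66}{7} - 22\right)^{2} = \left(- \frac{220}{7}\right)^{2} = \frac{48400}{49}$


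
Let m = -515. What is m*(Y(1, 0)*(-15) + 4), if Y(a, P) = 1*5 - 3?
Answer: 13390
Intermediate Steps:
Y(a, P) = 2 (Y(a, P) = 5 - 3 = 2)
m*(Y(1, 0)*(-15) + 4) = -515*(2*(-15) + 4) = -515*(-30 + 4) = -515*(-26) = 13390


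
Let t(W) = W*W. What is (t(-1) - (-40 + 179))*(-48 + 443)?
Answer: -54510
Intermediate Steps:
t(W) = W²
(t(-1) - (-40 + 179))*(-48 + 443) = ((-1)² - (-40 + 179))*(-48 + 443) = (1 - 1*139)*395 = (1 - 139)*395 = -138*395 = -54510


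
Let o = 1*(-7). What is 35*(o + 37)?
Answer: 1050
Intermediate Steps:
o = -7
35*(o + 37) = 35*(-7 + 37) = 35*30 = 1050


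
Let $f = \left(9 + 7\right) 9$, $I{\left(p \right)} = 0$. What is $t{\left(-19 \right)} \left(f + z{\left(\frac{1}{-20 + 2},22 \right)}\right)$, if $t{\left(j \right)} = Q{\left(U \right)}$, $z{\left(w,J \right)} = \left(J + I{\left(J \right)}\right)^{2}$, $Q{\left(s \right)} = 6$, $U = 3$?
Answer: $3768$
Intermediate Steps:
$z{\left(w,J \right)} = J^{2}$ ($z{\left(w,J \right)} = \left(J + 0\right)^{2} = J^{2}$)
$t{\left(j \right)} = 6$
$f = 144$ ($f = 16 \cdot 9 = 144$)
$t{\left(-19 \right)} \left(f + z{\left(\frac{1}{-20 + 2},22 \right)}\right) = 6 \left(144 + 22^{2}\right) = 6 \left(144 + 484\right) = 6 \cdot 628 = 3768$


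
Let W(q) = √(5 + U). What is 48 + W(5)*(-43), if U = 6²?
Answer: 48 - 43*√41 ≈ -227.33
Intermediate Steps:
U = 36
W(q) = √41 (W(q) = √(5 + 36) = √41)
48 + W(5)*(-43) = 48 + √41*(-43) = 48 - 43*√41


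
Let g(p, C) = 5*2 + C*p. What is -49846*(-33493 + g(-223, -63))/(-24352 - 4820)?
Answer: -80725597/2431 ≈ -33207.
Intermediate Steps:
g(p, C) = 10 + C*p
-49846*(-33493 + g(-223, -63))/(-24352 - 4820) = -49846*(-33493 + (10 - 63*(-223)))/(-24352 - 4820) = -49846/((-29172/(-33493 + (10 + 14049)))) = -49846/((-29172/(-33493 + 14059))) = -49846/((-29172/(-19434))) = -49846/((-29172*(-1/19434))) = -49846/4862/3239 = -49846*3239/4862 = -80725597/2431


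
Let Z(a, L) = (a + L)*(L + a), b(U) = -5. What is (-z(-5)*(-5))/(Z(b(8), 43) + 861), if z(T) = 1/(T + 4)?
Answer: -1/461 ≈ -0.0021692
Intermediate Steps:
Z(a, L) = (L + a)² (Z(a, L) = (L + a)*(L + a) = (L + a)²)
z(T) = 1/(4 + T)
(-z(-5)*(-5))/(Z(b(8), 43) + 861) = (-1/(4 - 5)*(-5))/((43 - 5)² + 861) = (-1/(-1)*(-5))/(38² + 861) = (-1*(-1)*(-5))/(1444 + 861) = (1*(-5))/2305 = (1/2305)*(-5) = -1/461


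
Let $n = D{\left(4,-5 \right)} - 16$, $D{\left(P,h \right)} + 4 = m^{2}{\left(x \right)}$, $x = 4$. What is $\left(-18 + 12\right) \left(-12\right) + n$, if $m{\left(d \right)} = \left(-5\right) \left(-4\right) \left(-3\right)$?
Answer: $3652$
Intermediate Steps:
$m{\left(d \right)} = -60$ ($m{\left(d \right)} = 20 \left(-3\right) = -60$)
$D{\left(P,h \right)} = 3596$ ($D{\left(P,h \right)} = -4 + \left(-60\right)^{2} = -4 + 3600 = 3596$)
$n = 3580$ ($n = 3596 - 16 = 3580$)
$\left(-18 + 12\right) \left(-12\right) + n = \left(-18 + 12\right) \left(-12\right) + 3580 = \left(-6\right) \left(-12\right) + 3580 = 72 + 3580 = 3652$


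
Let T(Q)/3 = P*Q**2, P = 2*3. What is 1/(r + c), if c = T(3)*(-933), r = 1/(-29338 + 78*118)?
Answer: -20134/3043173565 ≈ -6.6161e-6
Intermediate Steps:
P = 6
T(Q) = 18*Q**2 (T(Q) = 3*(6*Q**2) = 18*Q**2)
r = -1/20134 (r = 1/(-29338 + 9204) = 1/(-20134) = -1/20134 ≈ -4.9667e-5)
c = -151146 (c = (18*3**2)*(-933) = (18*9)*(-933) = 162*(-933) = -151146)
1/(r + c) = 1/(-1/20134 - 151146) = 1/(-3043173565/20134) = -20134/3043173565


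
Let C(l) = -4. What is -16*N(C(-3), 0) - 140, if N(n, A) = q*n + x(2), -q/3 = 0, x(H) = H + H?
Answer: -204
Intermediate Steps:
x(H) = 2*H
q = 0 (q = -3*0 = 0)
N(n, A) = 4 (N(n, A) = 0*n + 2*2 = 0 + 4 = 4)
-16*N(C(-3), 0) - 140 = -16*4 - 140 = -64 - 140 = -204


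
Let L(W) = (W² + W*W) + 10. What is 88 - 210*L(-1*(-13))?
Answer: -72992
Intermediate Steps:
L(W) = 10 + 2*W² (L(W) = (W² + W²) + 10 = 2*W² + 10 = 10 + 2*W²)
88 - 210*L(-1*(-13)) = 88 - 210*(10 + 2*(-1*(-13))²) = 88 - 210*(10 + 2*13²) = 88 - 210*(10 + 2*169) = 88 - 210*(10 + 338) = 88 - 210*348 = 88 - 73080 = -72992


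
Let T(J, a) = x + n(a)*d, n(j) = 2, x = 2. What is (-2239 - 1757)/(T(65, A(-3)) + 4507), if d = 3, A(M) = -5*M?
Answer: -1332/1505 ≈ -0.88505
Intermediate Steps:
T(J, a) = 8 (T(J, a) = 2 + 2*3 = 2 + 6 = 8)
(-2239 - 1757)/(T(65, A(-3)) + 4507) = (-2239 - 1757)/(8 + 4507) = -3996/4515 = -3996*1/4515 = -1332/1505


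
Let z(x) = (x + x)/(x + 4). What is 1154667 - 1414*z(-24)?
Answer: 5756367/5 ≈ 1.1513e+6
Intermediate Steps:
z(x) = 2*x/(4 + x) (z(x) = (2*x)/(4 + x) = 2*x/(4 + x))
1154667 - 1414*z(-24) = 1154667 - 2828*(-24)/(4 - 24) = 1154667 - 2828*(-24)/(-20) = 1154667 - 2828*(-24)*(-1)/20 = 1154667 - 1414*12/5 = 1154667 - 16968/5 = 5756367/5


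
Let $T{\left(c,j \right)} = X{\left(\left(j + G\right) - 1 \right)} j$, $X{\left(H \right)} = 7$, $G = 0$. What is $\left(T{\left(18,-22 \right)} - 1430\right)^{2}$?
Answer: $2509056$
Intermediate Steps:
$T{\left(c,j \right)} = 7 j$
$\left(T{\left(18,-22 \right)} - 1430\right)^{2} = \left(7 \left(-22\right) - 1430\right)^{2} = \left(-154 - 1430\right)^{2} = \left(-1584\right)^{2} = 2509056$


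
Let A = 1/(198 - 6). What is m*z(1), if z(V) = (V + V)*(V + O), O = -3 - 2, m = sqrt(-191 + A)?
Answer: -I*sqrt(110013)/3 ≈ -110.56*I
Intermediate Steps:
A = 1/192 ≈ 0.0052083
m = I*sqrt(110013)/24 (m = sqrt(-191 + 1/192) = sqrt(-36671/192) = I*sqrt(110013)/24 ≈ 13.82*I)
O = -5
z(V) = 2*V*(-5 + V) (z(V) = (V + V)*(V - 5) = (2*V)*(-5 + V) = 2*V*(-5 + V))
m*z(1) = (I*sqrt(110013)/24)*(2*1*(-5 + 1)) = (I*sqrt(110013)/24)*(2*1*(-4)) = (I*sqrt(110013)/24)*(-8) = -I*sqrt(110013)/3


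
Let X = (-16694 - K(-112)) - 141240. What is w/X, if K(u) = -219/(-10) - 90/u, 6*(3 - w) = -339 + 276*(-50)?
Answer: -660660/44227877 ≈ -0.014938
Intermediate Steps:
w = 4719/2 (w = 3 - (-339 + 276*(-50))/6 = 3 - (-339 - 13800)/6 = 3 - ⅙*(-14139) = 3 + 4713/2 = 4719/2 ≈ 2359.5)
K(u) = 219/10 - 90/u (K(u) = -219*(-⅒) - 90/u = 219/10 - 90/u)
X = -44227877/280 (X = (-16694 - (219/10 - 90/(-112))) - 141240 = (-16694 - (219/10 - 90*(-1/112))) - 141240 = (-16694 - (219/10 + 45/56)) - 141240 = (-16694 - 1*6357/280) - 141240 = (-16694 - 6357/280) - 141240 = -4680677/280 - 141240 = -44227877/280 ≈ -1.5796e+5)
w/X = 4719/(2*(-44227877/280)) = (4719/2)*(-280/44227877) = -660660/44227877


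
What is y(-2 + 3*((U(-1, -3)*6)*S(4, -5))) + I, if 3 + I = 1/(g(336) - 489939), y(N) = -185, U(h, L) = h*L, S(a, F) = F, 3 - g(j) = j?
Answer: -92171137/490272 ≈ -188.00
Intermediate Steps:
g(j) = 3 - j
U(h, L) = L*h
I = -1470817/490272 (I = -3 + 1/((3 - 1*336) - 489939) = -3 + 1/((3 - 336) - 489939) = -3 + 1/(-333 - 489939) = -3 + 1/(-490272) = -3 - 1/490272 = -1470817/490272 ≈ -3.0000)
y(-2 + 3*((U(-1, -3)*6)*S(4, -5))) + I = -185 - 1470817/490272 = -92171137/490272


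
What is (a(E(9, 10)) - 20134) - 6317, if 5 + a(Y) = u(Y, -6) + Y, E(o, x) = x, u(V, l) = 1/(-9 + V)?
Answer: -26445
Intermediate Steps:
a(Y) = -5 + Y + 1/(-9 + Y) (a(Y) = -5 + (1/(-9 + Y) + Y) = -5 + (Y + 1/(-9 + Y)) = -5 + Y + 1/(-9 + Y))
(a(E(9, 10)) - 20134) - 6317 = ((1 + (-9 + 10)*(-5 + 10))/(-9 + 10) - 20134) - 6317 = ((1 + 1*5)/1 - 20134) - 6317 = (1*(1 + 5) - 20134) - 6317 = (1*6 - 20134) - 6317 = (6 - 20134) - 6317 = -20128 - 6317 = -26445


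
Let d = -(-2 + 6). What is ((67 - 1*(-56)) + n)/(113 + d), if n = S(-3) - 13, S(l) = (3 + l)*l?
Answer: 110/109 ≈ 1.0092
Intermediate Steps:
S(l) = l*(3 + l)
d = -4 (d = -1*4 = -4)
n = -13 (n = -3*(3 - 3) - 13 = -3*0 - 13 = 0 - 13 = -13)
((67 - 1*(-56)) + n)/(113 + d) = ((67 - 1*(-56)) - 13)/(113 - 4) = ((67 + 56) - 13)/109 = (123 - 13)/109 = (1/109)*110 = 110/109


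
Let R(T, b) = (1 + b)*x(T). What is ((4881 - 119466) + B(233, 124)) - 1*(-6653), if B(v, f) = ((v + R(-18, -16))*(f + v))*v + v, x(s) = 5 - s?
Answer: -9423971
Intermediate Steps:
R(T, b) = (1 + b)*(5 - T)
B(v, f) = v + v*(-345 + v)*(f + v) (B(v, f) = ((v - (1 - 16)*(-5 - 18))*(f + v))*v + v = ((v - 1*(-15)*(-23))*(f + v))*v + v = ((v - 345)*(f + v))*v + v = ((-345 + v)*(f + v))*v + v = v*(-345 + v)*(f + v) + v = v + v*(-345 + v)*(f + v))
((4881 - 119466) + B(233, 124)) - 1*(-6653) = ((4881 - 119466) + 233*(1 + 233² - 345*124 - 345*233 + 124*233)) - 1*(-6653) = (-114585 + 233*(1 + 54289 - 42780 - 80385 + 28892)) + 6653 = (-114585 + 233*(-39983)) + 6653 = (-114585 - 9316039) + 6653 = -9430624 + 6653 = -9423971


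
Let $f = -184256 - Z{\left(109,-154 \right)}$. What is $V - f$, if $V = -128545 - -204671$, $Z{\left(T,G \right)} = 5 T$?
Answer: $260927$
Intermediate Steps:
$f = -184801$ ($f = -184256 - 5 \cdot 109 = -184256 - 545 = -184801$)
$V = 76126$ ($V = -128545 + 204671 = 76126$)
$V - f = 76126 - -184801 = 76126 + 184801 = 260927$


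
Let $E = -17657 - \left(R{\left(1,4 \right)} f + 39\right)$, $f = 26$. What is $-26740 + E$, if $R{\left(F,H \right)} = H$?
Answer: $-44540$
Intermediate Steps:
$E = -17800$ ($E = -17657 - \left(4 \cdot 26 + 39\right) = -17657 - \left(104 + 39\right) = -17657 - 143 = -17800$)
$-26740 + E = -26740 - 17800 = -44540$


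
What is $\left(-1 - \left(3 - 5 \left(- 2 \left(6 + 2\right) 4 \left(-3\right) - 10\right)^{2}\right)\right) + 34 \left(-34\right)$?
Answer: $164460$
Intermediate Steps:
$\left(-1 - \left(3 - 5 \left(- 2 \left(6 + 2\right) 4 \left(-3\right) - 10\right)^{2}\right)\right) + 34 \left(-34\right) = \left(-1 - \left(3 - 5 \left(- 2 \cdot 8 \cdot 4 \left(-3\right) - 10\right)^{2}\right)\right) - 1156 = \left(-1 - \left(3 - 5 \left(\left(-2\right) 32 \left(-3\right) - 10\right)^{2}\right)\right) - 1156 = \left(-1 - \left(3 - 5 \left(\left(-64\right) \left(-3\right) - 10\right)^{2}\right)\right) - 1156 = \left(-1 - \left(3 - 5 \left(192 - 10\right)^{2}\right)\right) - 1156 = \left(-1 - \left(3 - 5 \cdot 182^{2}\right)\right) - 1156 = \left(-1 + \left(-3 + 5 \cdot 33124\right)\right) - 1156 = \left(-1 + \left(-3 + 165620\right)\right) - 1156 = \left(-1 + 165617\right) - 1156 = 165616 - 1156 = 164460$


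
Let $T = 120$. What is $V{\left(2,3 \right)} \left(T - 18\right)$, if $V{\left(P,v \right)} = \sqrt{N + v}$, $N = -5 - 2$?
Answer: $204 i \approx 204.0 i$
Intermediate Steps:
$N = -7$ ($N = -5 - 2 = -7$)
$V{\left(P,v \right)} = \sqrt{-7 + v}$
$V{\left(2,3 \right)} \left(T - 18\right) = \sqrt{-7 + 3} \left(120 - 18\right) = \sqrt{-4} \cdot 102 = 2 i 102 = 204 i$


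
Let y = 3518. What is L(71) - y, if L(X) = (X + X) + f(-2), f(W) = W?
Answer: -3378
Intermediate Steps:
L(X) = -2 + 2*X (L(X) = (X + X) - 2 = 2*X - 2 = -2 + 2*X)
L(71) - y = (-2 + 2*71) - 1*3518 = (-2 + 142) - 3518 = 140 - 3518 = -3378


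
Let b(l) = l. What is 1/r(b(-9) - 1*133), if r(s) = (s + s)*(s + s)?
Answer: 1/80656 ≈ 1.2398e-5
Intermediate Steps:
r(s) = 4*s² (r(s) = (2*s)*(2*s) = 4*s²)
1/r(b(-9) - 1*133) = 1/(4*(-9 - 1*133)²) = 1/(4*(-9 - 133)²) = 1/(4*(-142)²) = 1/(4*20164) = 1/80656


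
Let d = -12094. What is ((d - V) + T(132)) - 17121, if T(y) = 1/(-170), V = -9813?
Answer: -3298341/170 ≈ -19402.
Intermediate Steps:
T(y) = -1/170
((d - V) + T(132)) - 17121 = ((-12094 - 1*(-9813)) - 1/170) - 17121 = ((-12094 + 9813) - 1/170) - 17121 = (-2281 - 1/170) - 17121 = -387771/170 - 17121 = -3298341/170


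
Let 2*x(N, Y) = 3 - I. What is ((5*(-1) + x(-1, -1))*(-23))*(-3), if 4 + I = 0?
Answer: -207/2 ≈ -103.50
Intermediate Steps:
I = -4 (I = -4 + 0 = -4)
x(N, Y) = 7/2 (x(N, Y) = (3 - 1*(-4))/2 = (3 + 4)/2 = (½)*7 = 7/2)
((5*(-1) + x(-1, -1))*(-23))*(-3) = ((5*(-1) + 7/2)*(-23))*(-3) = ((-5 + 7/2)*(-23))*(-3) = -3/2*(-23)*(-3) = (69/2)*(-3) = -207/2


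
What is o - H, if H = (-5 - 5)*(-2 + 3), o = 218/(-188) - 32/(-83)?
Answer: 71981/7802 ≈ 9.2260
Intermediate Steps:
o = -6039/7802 (o = 218*(-1/188) - 32*(-1/83) = -109/94 + 32/83 = -6039/7802 ≈ -0.77403)
H = -10 (H = -10*1 = -10)
o - H = -6039/7802 - 1*(-10) = -6039/7802 + 10 = 71981/7802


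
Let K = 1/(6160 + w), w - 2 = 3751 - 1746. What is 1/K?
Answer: 8167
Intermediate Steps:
w = 2007 (w = 2 + (3751 - 1746) = 2 + 2005 = 2007)
K = 1/8167 (K = 1/(6160 + 2007) = 1/8167 ≈ 0.00012244)
1/K = 1/(1/8167) = 8167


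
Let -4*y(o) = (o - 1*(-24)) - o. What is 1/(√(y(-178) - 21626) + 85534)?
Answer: 42767/3658043394 - 26*I*√2/1829021697 ≈ 1.1691e-5 - 2.0103e-8*I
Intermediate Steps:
y(o) = -6 (y(o) = -((o - 1*(-24)) - o)/4 = -((o + 24) - o)/4 = -((24 + o) - o)/4 = -¼*24 = -6)
1/(√(y(-178) - 21626) + 85534) = 1/(√(-6 - 21626) + 85534) = 1/(√(-21632) + 85534) = 1/(104*I*√2 + 85534) = 1/(85534 + 104*I*√2)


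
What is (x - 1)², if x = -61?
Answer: 3844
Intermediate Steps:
(x - 1)² = (-61 - 1)² = (-62)² = 3844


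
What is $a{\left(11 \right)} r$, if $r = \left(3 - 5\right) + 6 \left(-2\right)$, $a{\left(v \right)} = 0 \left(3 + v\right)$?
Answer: $0$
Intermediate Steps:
$a{\left(v \right)} = 0$
$r = -14$ ($r = \left(3 - 5\right) - 12 = -2 - 12 = -14$)
$a{\left(11 \right)} r = 0 \left(-14\right) = 0$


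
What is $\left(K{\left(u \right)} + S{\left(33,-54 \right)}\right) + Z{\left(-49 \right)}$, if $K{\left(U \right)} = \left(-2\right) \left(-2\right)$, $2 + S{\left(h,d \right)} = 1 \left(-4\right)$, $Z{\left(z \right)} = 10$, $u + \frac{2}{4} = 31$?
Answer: $8$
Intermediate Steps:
$u = \frac{61}{2}$ ($u = - \frac{1}{2} + 31 = \frac{61}{2} \approx 30.5$)
$S{\left(h,d \right)} = -6$ ($S{\left(h,d \right)} = -2 + 1 \left(-4\right) = -2 - 4 = -6$)
$K{\left(U \right)} = 4$
$\left(K{\left(u \right)} + S{\left(33,-54 \right)}\right) + Z{\left(-49 \right)} = \left(4 - 6\right) + 10 = -2 + 10 = 8$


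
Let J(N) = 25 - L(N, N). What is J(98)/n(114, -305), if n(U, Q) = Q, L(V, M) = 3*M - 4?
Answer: 53/61 ≈ 0.86885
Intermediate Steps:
L(V, M) = -4 + 3*M
J(N) = 29 - 3*N (J(N) = 25 - (-4 + 3*N) = 25 + (4 - 3*N) = 29 - 3*N)
J(98)/n(114, -305) = (29 - 3*98)/(-305) = (29 - 294)*(-1/305) = -265*(-1/305) = 53/61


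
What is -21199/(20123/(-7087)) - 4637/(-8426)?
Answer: 1265992909689/169556398 ≈ 7466.5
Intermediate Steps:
-21199/(20123/(-7087)) - 4637/(-8426) = -21199/(20123*(-1/7087)) - 4637*(-1/8426) = -21199/(-20123/7087) + 4637/8426 = -21199*(-7087/20123) + 4637/8426 = 150237313/20123 + 4637/8426 = 1265992909689/169556398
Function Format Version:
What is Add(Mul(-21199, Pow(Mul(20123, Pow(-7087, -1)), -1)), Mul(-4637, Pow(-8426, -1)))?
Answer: Rational(1265992909689, 169556398) ≈ 7466.5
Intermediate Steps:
Add(Mul(-21199, Pow(Mul(20123, Pow(-7087, -1)), -1)), Mul(-4637, Pow(-8426, -1))) = Add(Mul(-21199, Pow(Mul(20123, Rational(-1, 7087)), -1)), Mul(-4637, Rational(-1, 8426))) = Add(Mul(-21199, Pow(Rational(-20123, 7087), -1)), Rational(4637, 8426)) = Add(Mul(-21199, Rational(-7087, 20123)), Rational(4637, 8426)) = Add(Rational(150237313, 20123), Rational(4637, 8426)) = Rational(1265992909689, 169556398)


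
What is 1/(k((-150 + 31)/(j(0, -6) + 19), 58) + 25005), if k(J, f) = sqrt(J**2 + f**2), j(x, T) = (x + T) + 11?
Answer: 2880576/72028412515 - 24*sqrt(78073)/72028412515 ≈ 3.9899e-5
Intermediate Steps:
j(x, T) = 11 + T + x (j(x, T) = (T + x) + 11 = 11 + T + x)
1/(k((-150 + 31)/(j(0, -6) + 19), 58) + 25005) = 1/(sqrt(((-150 + 31)/((11 - 6 + 0) + 19))**2 + 58**2) + 25005) = 1/(sqrt((-119/(5 + 19))**2 + 3364) + 25005) = 1/(sqrt((-119/24)**2 + 3364) + 25005) = 1/(sqrt(14161/576 + 3364) + 25005) = 1/(sqrt(1951825/576) + 25005) = 1/(5*sqrt(78073)/24 + 25005) = 1/(25005 + 5*sqrt(78073)/24)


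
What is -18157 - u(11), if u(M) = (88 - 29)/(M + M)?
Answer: -399513/22 ≈ -18160.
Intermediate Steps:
u(M) = 59/(2*M) (u(M) = 59/((2*M)) = 59*(1/(2*M)) = 59/(2*M))
-18157 - u(11) = -18157 - 59/(2*11) = -18157 - 1*59/22 = -18157 - 59/22 = -399513/22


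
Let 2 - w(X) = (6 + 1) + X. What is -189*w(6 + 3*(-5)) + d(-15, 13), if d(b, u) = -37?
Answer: -793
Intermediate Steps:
w(X) = -5 - X (w(X) = 2 - ((6 + 1) + X) = 2 - (7 + X) = 2 + (-7 - X) = -5 - X)
-189*w(6 + 3*(-5)) + d(-15, 13) = -189*(-5 - (6 + 3*(-5))) - 37 = -189*(-5 - (6 - 15)) - 37 = -189*(-5 - 1*(-9)) - 37 = -189*(-5 + 9) - 37 = -189*4 - 37 = -756 - 37 = -793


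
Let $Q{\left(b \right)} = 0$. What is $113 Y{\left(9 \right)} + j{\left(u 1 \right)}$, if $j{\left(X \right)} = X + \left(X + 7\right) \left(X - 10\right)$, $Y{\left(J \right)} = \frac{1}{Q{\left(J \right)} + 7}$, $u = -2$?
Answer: $- \frac{321}{7} \approx -45.857$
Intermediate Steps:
$Y{\left(J \right)} = \frac{1}{7}$ ($Y{\left(J \right)} = \frac{1}{0 + 7} = \frac{1}{7}$)
$j{\left(X \right)} = X + \left(-10 + X\right) \left(7 + X\right)$ ($j{\left(X \right)} = X + \left(7 + X\right) \left(-10 + X\right) = X + \left(-10 + X\right) \left(7 + X\right)$)
$113 Y{\left(9 \right)} + j{\left(u 1 \right)} = 113 \cdot \frac{1}{7} - \left(70 - 4 + 2 \left(-2\right) 1\right) = \frac{113}{7} - \left(66 - 4\right) = \frac{113}{7} + \left(-70 + 4 + 4\right) = \frac{113}{7} - 62 = - \frac{321}{7}$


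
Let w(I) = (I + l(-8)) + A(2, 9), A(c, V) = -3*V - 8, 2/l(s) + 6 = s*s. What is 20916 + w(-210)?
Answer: 599460/29 ≈ 20671.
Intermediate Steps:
l(s) = 2/(-6 + s²) (l(s) = 2/(-6 + s*s) = 2/(-6 + s²))
A(c, V) = -8 - 3*V
w(I) = -1014/29 + I (w(I) = (I + 2/(-6 + (-8)²)) + (-8 - 3*9) = (I + 2/(-6 + 64)) + (-8 - 27) = (I + 2/58) - 35 = (I + 2*(1/58)) - 35 = (I + 1/29) - 35 = (1/29 + I) - 35 = -1014/29 + I)
20916 + w(-210) = 20916 + (-1014/29 - 210) = 20916 - 7104/29 = 599460/29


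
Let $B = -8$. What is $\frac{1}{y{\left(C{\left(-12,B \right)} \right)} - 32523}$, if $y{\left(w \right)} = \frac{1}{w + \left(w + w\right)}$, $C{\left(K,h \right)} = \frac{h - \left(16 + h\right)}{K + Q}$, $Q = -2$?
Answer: $- \frac{24}{780545} \approx -3.0748 \cdot 10^{-5}$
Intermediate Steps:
$C{\left(K,h \right)} = - \frac{16}{-2 + K}$ ($C{\left(K,h \right)} = \frac{h - \left(16 + h\right)}{K - 2} = - \frac{16}{-2 + K}$)
$y{\left(w \right)} = \frac{1}{3 w}$ ($y{\left(w \right)} = \frac{1}{w + 2 w} = \frac{1}{3 w}$)
$\frac{1}{y{\left(C{\left(-12,B \right)} \right)} - 32523} = \frac{1}{\frac{1}{3 \left(- \frac{16}{-2 - 12}\right)} - 32523} = \frac{1}{\frac{1}{3 \left(- \frac{16}{-14}\right)} - 32523} = \frac{1}{\frac{1}{3 \left(\left(-16\right) \left(- \frac{1}{14}\right)\right)} - 32523} = \frac{1}{\frac{1}{3 \cdot \frac{8}{7}} - 32523} = \frac{1}{\frac{1}{3} \cdot \frac{7}{8} - 32523} = \frac{1}{\frac{7}{24} - 32523} = \frac{1}{- \frac{780545}{24}} = - \frac{24}{780545}$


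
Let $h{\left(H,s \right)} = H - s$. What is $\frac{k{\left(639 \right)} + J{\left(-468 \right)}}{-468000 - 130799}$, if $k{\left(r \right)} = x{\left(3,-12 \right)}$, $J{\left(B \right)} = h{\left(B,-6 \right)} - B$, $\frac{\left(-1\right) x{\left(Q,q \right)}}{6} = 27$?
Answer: $\frac{156}{598799} \approx 0.00026052$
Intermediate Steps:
$x{\left(Q,q \right)} = -162$ ($x{\left(Q,q \right)} = \left(-6\right) 27 = -162$)
$J{\left(B \right)} = 6$ ($J{\left(B \right)} = \left(B - -6\right) - B = \left(B + 6\right) - B = \left(6 + B\right) - B = 6$)
$k{\left(r \right)} = -162$
$\frac{k{\left(639 \right)} + J{\left(-468 \right)}}{-468000 - 130799} = \frac{-162 + 6}{-468000 - 130799} = - \frac{156}{-598799} = \left(-156\right) \left(- \frac{1}{598799}\right) = \frac{156}{598799}$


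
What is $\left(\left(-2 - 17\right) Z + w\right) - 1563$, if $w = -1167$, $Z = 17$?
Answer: $-3053$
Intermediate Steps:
$\left(\left(-2 - 17\right) Z + w\right) - 1563 = \left(\left(-2 - 17\right) 17 - 1167\right) - 1563 = \left(\left(-19\right) 17 - 1167\right) - 1563 = \left(-323 - 1167\right) - 1563 = -1490 - 1563 = -3053$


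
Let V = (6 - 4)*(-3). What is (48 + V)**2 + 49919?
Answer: 51683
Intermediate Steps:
V = -6 (V = 2*(-3) = -6)
(48 + V)**2 + 49919 = (48 - 6)**2 + 49919 = 42**2 + 49919 = 1764 + 49919 = 51683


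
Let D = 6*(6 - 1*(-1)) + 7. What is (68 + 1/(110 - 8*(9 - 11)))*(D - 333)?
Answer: -1216798/63 ≈ -19314.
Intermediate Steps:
D = 49 (D = 6*(6 + 1) + 7 = 6*7 + 7 = 42 + 7 = 49)
(68 + 1/(110 - 8*(9 - 11)))*(D - 333) = (68 + 1/(110 - 8*(9 - 11)))*(49 - 333) = (68 + 1/(110 - 8*(-2)))*(-284) = (68 + 1/(110 + 16))*(-284) = (68 + 1/126)*(-284) = (8569/126)*(-284) = -1216798/63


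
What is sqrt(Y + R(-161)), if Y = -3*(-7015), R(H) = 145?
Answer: sqrt(21190) ≈ 145.57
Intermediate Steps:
Y = 21045
sqrt(Y + R(-161)) = sqrt(21045 + 145) = sqrt(21190)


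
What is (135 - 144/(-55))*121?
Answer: 83259/5 ≈ 16652.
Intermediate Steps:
(135 - 144/(-55))*121 = (135 - 144*(-1/55))*121 = (135 + 144/55)*121 = (7569/55)*121 = 83259/5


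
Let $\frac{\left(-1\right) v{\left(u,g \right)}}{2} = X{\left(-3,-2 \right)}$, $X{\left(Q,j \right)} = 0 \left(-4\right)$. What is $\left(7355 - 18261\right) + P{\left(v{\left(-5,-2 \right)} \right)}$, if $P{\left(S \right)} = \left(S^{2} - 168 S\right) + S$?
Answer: $-10906$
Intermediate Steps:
$X{\left(Q,j \right)} = 0$
$v{\left(u,g \right)} = 0$ ($v{\left(u,g \right)} = \left(-2\right) 0 = 0$)
$P{\left(S \right)} = S^{2} - 167 S$
$\left(7355 - 18261\right) + P{\left(v{\left(-5,-2 \right)} \right)} = \left(7355 - 18261\right) + 0 \left(-167 + 0\right) = -10906 + 0 \left(-167\right) = -10906 + 0 = -10906$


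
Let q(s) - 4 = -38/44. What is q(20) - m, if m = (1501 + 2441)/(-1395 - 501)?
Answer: 18129/3476 ≈ 5.2155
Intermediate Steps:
q(s) = 69/22 (q(s) = 4 - 38/44 = 4 - 38*1/44 = 4 - 19/22 = 69/22)
m = -657/316 (m = 3942/(-1896) = 3942*(-1/1896) = -657/316 ≈ -2.0791)
q(20) - m = 69/22 - 1*(-657/316) = 69/22 + 657/316 = 18129/3476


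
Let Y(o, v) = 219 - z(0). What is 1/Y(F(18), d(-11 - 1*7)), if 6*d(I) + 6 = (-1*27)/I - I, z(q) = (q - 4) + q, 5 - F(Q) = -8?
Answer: 1/223 ≈ 0.0044843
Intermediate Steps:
F(Q) = 13 (F(Q) = 5 - 1*(-8) = 5 + 8 = 13)
z(q) = -4 + 2*q (z(q) = (-4 + q) + q = -4 + 2*q)
d(I) = -1 - 9/(2*I) - I/6 (d(I) = -1 + ((-1*27)/I - I)/6 = -1 + (-27/I - I)/6 = -1 + (-I - 27/I)/6 = -1 + (-9/(2*I) - I/6) = -1 - 9/(2*I) - I/6)
Y(o, v) = 223 (Y(o, v) = 219 - (-4 + 2*0) = 219 - (-4 + 0) = 219 - 1*(-4) = 219 + 4 = 223)
1/Y(F(18), d(-11 - 1*7)) = 1/223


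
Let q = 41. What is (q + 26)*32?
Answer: 2144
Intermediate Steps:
(q + 26)*32 = (41 + 26)*32 = 67*32 = 2144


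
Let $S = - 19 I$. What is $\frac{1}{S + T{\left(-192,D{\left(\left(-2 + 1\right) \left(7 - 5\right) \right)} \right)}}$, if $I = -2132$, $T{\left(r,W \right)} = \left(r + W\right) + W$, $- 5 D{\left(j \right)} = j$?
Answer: $\frac{5}{201584} \approx 2.4804 \cdot 10^{-5}$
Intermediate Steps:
$D{\left(j \right)} = - \frac{j}{5}$
$T{\left(r,W \right)} = r + 2 W$ ($T{\left(r,W \right)} = \left(W + r\right) + W = r + 2 W$)
$S = 40508$ ($S = \left(-19\right) \left(-2132\right) = 40508$)
$\frac{1}{S + T{\left(-192,D{\left(\left(-2 + 1\right) \left(7 - 5\right) \right)} \right)}} = \frac{1}{40508 - \left(192 - 2 \left(- \frac{\left(-2 + 1\right) \left(7 - 5\right)}{5}\right)\right)} = \frac{1}{40508 - \left(192 - 2 \left(- \frac{\left(-1\right) 2}{5}\right)\right)} = \frac{1}{40508 - \left(192 - 2 \left(\left(- \frac{1}{5}\right) \left(-2\right)\right)\right)} = \frac{1}{40508 + \left(-192 + 2 \cdot \frac{2}{5}\right)} = \frac{1}{40508 + \left(-192 + \frac{4}{5}\right)} = \frac{1}{40508 - \frac{956}{5}} = \frac{1}{\frac{201584}{5}} = \frac{5}{201584}$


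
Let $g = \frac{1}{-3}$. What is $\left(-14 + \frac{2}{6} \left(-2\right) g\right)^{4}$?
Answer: $\frac{236421376}{6561} \approx 36034.0$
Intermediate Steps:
$g = - \frac{1}{3} \approx -0.33333$
$\left(-14 + \frac{2}{6} \left(-2\right) g\right)^{4} = \left(-14 + \frac{2}{6} \left(-2\right) \left(- \frac{1}{3}\right)\right)^{4} = \left(-14 + 2 \cdot \frac{1}{6} \left(-2\right) \left(- \frac{1}{3}\right)\right)^{4} = \left(-14 + \frac{1}{3} \left(-2\right) \left(- \frac{1}{3}\right)\right)^{4} = \left(-14 - - \frac{2}{9}\right)^{4} = \left(-14 + \frac{2}{9}\right)^{4} = \left(- \frac{124}{9}\right)^{4} = \frac{236421376}{6561}$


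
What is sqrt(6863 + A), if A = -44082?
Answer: I*sqrt(37219) ≈ 192.92*I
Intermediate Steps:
sqrt(6863 + A) = sqrt(6863 - 44082) = sqrt(-37219) = I*sqrt(37219)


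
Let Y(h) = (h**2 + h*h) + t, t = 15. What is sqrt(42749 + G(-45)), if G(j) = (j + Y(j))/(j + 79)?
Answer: sqrt(12388631)/17 ≈ 207.04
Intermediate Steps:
Y(h) = 15 + 2*h**2 (Y(h) = (h**2 + h*h) + 15 = (h**2 + h**2) + 15 = 2*h**2 + 15 = 15 + 2*h**2)
G(j) = (15 + j + 2*j**2)/(79 + j) (G(j) = (j + (15 + 2*j**2))/(j + 79) = (15 + j + 2*j**2)/(79 + j))
sqrt(42749 + G(-45)) = sqrt(42749 + (15 - 45 + 2*(-45)**2)/(79 - 45)) = sqrt(42749 + (15 - 45 + 2*2025)/34) = sqrt(42749 + (15 - 45 + 4050)/34) = sqrt(42749 + (1/34)*4020) = sqrt(42749 + 2010/17) = sqrt(728743/17) = sqrt(12388631)/17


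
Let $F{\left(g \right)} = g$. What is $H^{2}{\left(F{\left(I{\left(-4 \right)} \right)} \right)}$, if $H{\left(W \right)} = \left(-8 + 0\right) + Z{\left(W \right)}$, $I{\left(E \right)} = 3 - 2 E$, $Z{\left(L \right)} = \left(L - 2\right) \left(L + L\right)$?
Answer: $36100$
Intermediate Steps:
$Z{\left(L \right)} = 2 L \left(-2 + L\right)$ ($Z{\left(L \right)} = \left(-2 + L\right) 2 L = 2 L \left(-2 + L\right)$)
$H{\left(W \right)} = -8 + 2 W \left(-2 + W\right)$ ($H{\left(W \right)} = \left(-8 + 0\right) + 2 W \left(-2 + W\right) = -8 + 2 W \left(-2 + W\right)$)
$H^{2}{\left(F{\left(I{\left(-4 \right)} \right)} \right)} = \left(-8 + 2 \left(3 - -8\right) \left(-2 + \left(3 - -8\right)\right)\right)^{2} = \left(-8 + 2 \left(3 + 8\right) \left(-2 + \left(3 + 8\right)\right)\right)^{2} = \left(-8 + 2 \cdot 11 \left(-2 + 11\right)\right)^{2} = \left(-8 + 2 \cdot 11 \cdot 9\right)^{2} = \left(-8 + 198\right)^{2} = 190^{2} = 36100$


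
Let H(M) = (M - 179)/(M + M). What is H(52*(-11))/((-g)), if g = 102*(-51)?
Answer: 751/5951088 ≈ 0.00012620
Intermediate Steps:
H(M) = (-179 + M)/(2*M) (H(M) = (-179 + M)/((2*M)) = (-179 + M)*(1/(2*M)) = (-179 + M)/(2*M))
g = -5202
H(52*(-11))/((-g)) = ((-179 + 52*(-11))/(2*((52*(-11)))))/((-1*(-5202))) = ((½)*(-179 - 572)/(-572))/5202 = ((½)*(-1/572)*(-751))*(1/5202) = (751/1144)*(1/5202) = 751/5951088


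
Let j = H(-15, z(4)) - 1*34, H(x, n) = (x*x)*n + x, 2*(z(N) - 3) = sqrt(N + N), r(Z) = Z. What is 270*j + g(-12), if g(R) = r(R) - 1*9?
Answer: 168999 + 60750*sqrt(2) ≈ 2.5491e+5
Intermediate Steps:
z(N) = 3 + sqrt(2)*sqrt(N)/2 (z(N) = 3 + sqrt(N + N)/2 = 3 + sqrt(2*N)/2 = 3 + (sqrt(2)*sqrt(N))/2 = 3 + sqrt(2)*sqrt(N)/2)
H(x, n) = x + n*x**2 (H(x, n) = x**2*n + x = n*x**2 + x = x + n*x**2)
j = 626 + 225*sqrt(2) (j = -15*(1 + (3 + sqrt(2)*sqrt(4)/2)*(-15)) - 1*34 = -15*(1 + (3 + (1/2)*sqrt(2)*2)*(-15)) - 34 = -15*(1 + (3 + sqrt(2))*(-15)) - 34 = -15*(1 + (-45 - 15*sqrt(2))) - 34 = -15*(-44 - 15*sqrt(2)) - 34 = (660 + 225*sqrt(2)) - 34 = 626 + 225*sqrt(2) ≈ 944.20)
g(R) = -9 + R (g(R) = R - 1*9 = R - 9 = -9 + R)
270*j + g(-12) = 270*(626 + 225*sqrt(2)) + (-9 - 12) = (169020 + 60750*sqrt(2)) - 21 = 168999 + 60750*sqrt(2)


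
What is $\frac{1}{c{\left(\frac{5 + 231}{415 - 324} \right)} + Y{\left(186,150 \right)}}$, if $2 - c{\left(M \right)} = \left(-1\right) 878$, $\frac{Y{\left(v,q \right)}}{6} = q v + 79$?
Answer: $\frac{1}{168754} \approx 5.9258 \cdot 10^{-6}$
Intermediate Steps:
$Y{\left(v,q \right)} = 474 + 6 q v$ ($Y{\left(v,q \right)} = 6 \left(q v + 79\right) = 6 \left(79 + q v\right) = 474 + 6 q v$)
$c{\left(M \right)} = 880$ ($c{\left(M \right)} = 2 - \left(-1\right) 878 = 2 - -878 = 2 + 878 = 880$)
$\frac{1}{c{\left(\frac{5 + 231}{415 - 324} \right)} + Y{\left(186,150 \right)}} = \frac{1}{880 + \left(474 + 6 \cdot 150 \cdot 186\right)} = \frac{1}{880 + \left(474 + 167400\right)} = \frac{1}{880 + 167874} = \frac{1}{168754}$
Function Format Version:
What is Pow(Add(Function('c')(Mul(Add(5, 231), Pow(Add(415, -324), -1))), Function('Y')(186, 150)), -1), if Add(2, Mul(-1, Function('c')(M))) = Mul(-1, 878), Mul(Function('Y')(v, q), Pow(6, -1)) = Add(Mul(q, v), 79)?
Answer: Rational(1, 168754) ≈ 5.9258e-6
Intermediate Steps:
Function('Y')(v, q) = Add(474, Mul(6, q, v)) (Function('Y')(v, q) = Mul(6, Add(Mul(q, v), 79)) = Mul(6, Add(79, Mul(q, v))) = Add(474, Mul(6, q, v)))
Function('c')(M) = 880 (Function('c')(M) = Add(2, Mul(-1, Mul(-1, 878))) = Add(2, Mul(-1, -878)) = Add(2, 878) = 880)
Pow(Add(Function('c')(Mul(Add(5, 231), Pow(Add(415, -324), -1))), Function('Y')(186, 150)), -1) = Pow(Add(880, Add(474, Mul(6, 150, 186))), -1) = Pow(Add(880, Add(474, 167400)), -1) = Pow(Add(880, 167874), -1) = Pow(168754, -1) = Rational(1, 168754)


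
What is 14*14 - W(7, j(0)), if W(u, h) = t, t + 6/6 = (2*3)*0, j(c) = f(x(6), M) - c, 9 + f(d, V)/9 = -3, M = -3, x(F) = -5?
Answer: 197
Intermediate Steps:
f(d, V) = -108 (f(d, V) = -81 + 9*(-3) = -81 - 27 = -108)
j(c) = -108 - c
t = -1 (t = -1 + (2*3)*0 = -1 + 6*0 = -1 + 0 = -1)
W(u, h) = -1
14*14 - W(7, j(0)) = 14*14 - 1*(-1) = 196 + 1 = 197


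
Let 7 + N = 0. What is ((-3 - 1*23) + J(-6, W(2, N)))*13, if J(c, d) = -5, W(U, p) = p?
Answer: -403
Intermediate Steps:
N = -7 (N = -7 + 0 = -7)
((-3 - 1*23) + J(-6, W(2, N)))*13 = ((-3 - 1*23) - 5)*13 = ((-3 - 23) - 5)*13 = (-26 - 5)*13 = -31*13 = -403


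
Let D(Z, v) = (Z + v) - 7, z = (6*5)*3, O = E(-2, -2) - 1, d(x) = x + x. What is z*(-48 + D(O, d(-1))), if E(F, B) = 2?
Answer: -5040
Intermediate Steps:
d(x) = 2*x
O = 1 (O = 2 - 1 = 1)
z = 90 (z = 30*3 = 90)
D(Z, v) = -7 + Z + v
z*(-48 + D(O, d(-1))) = 90*(-48 + (-7 + 1 + 2*(-1))) = 90*(-48 + (-7 + 1 - 2)) = 90*(-48 - 8) = 90*(-56) = -5040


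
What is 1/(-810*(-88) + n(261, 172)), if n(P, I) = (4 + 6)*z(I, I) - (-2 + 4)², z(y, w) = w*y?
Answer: 1/367116 ≈ 2.7239e-6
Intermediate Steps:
n(P, I) = -4 + 10*I² (n(P, I) = (4 + 6)*(I*I) - (-2 + 4)² = 10*I² - 1*2² = 10*I² - 1*4 = 10*I² - 4 = -4 + 10*I²)
1/(-810*(-88) + n(261, 172)) = 1/(-810*(-88) + (-4 + 10*172²)) = 1/(71280 + (-4 + 10*29584)) = 1/(71280 + (-4 + 295840)) = 1/(71280 + 295836) = 1/367116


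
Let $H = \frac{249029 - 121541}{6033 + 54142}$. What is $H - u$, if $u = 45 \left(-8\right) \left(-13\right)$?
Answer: $- \frac{3391464}{725} \approx -4677.9$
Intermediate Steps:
$u = 4680$ ($u = \left(-360\right) \left(-13\right) = 4680$)
$H = \frac{1536}{725}$ ($H = \frac{127488}{60175} = 127488 \cdot \frac{1}{60175} = \frac{1536}{725} \approx 2.1186$)
$H - u = \frac{1536}{725} - 4680 = - \frac{3391464}{725}$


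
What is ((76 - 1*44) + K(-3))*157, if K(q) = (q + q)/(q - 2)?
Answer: 26062/5 ≈ 5212.4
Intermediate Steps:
K(q) = 2*q/(-2 + q) (K(q) = (2*q)/(-2 + q) = 2*q/(-2 + q))
((76 - 1*44) + K(-3))*157 = ((76 - 1*44) + 2*(-3)/(-2 - 3))*157 = ((76 - 44) + 2*(-3)/(-5))*157 = (32 + 2*(-3)*(-⅕))*157 = (32 + 6/5)*157 = (166/5)*157 = 26062/5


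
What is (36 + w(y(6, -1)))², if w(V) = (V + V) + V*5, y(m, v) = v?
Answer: 841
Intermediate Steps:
w(V) = 7*V (w(V) = 2*V + 5*V = 7*V)
(36 + w(y(6, -1)))² = (36 + 7*(-1))² = (36 - 7)² = 29² = 841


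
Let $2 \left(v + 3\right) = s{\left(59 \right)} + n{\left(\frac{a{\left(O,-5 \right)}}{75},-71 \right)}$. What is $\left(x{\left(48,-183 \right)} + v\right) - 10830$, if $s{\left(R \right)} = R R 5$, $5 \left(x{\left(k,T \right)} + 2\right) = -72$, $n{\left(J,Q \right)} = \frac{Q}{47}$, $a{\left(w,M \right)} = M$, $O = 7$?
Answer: $- \frac{504699}{235} \approx -2147.7$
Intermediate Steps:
$n{\left(J,Q \right)} = \frac{Q}{47}$ ($n{\left(J,Q \right)} = Q \frac{1}{47} = \frac{Q}{47}$)
$x{\left(k,T \right)} = - \frac{82}{5}$ ($x{\left(k,T \right)} = -2 + \frac{1}{5} \left(-72\right) = -2 - \frac{72}{5} = - \frac{82}{5}$)
$s{\left(R \right)} = 5 R^{2}$ ($s{\left(R \right)} = R^{2} \cdot 5 = 5 R^{2}$)
$v = \frac{408841}{47}$ ($v = -3 + \frac{5 \cdot 59^{2} + \frac{1}{47} \left(-71\right)}{2} = -3 + \frac{5 \cdot 3481 - \frac{71}{47}}{2} = -3 + \frac{17405 - \frac{71}{47}}{2} = -3 + \frac{1}{2} \cdot \frac{817964}{47} = -3 + \frac{408982}{47} = \frac{408841}{47} \approx 8698.8$)
$\left(x{\left(48,-183 \right)} + v\right) - 10830 = \left(- \frac{82}{5} + \frac{408841}{47}\right) - 10830 = \frac{2040351}{235} - 10830 = - \frac{504699}{235}$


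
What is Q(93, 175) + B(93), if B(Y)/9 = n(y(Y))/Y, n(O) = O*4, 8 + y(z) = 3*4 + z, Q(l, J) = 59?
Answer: 2993/31 ≈ 96.548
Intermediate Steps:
y(z) = 4 + z (y(z) = -8 + (3*4 + z) = -8 + (12 + z) = 4 + z)
n(O) = 4*O
B(Y) = 9*(16 + 4*Y)/Y (B(Y) = 9*((4*(4 + Y))/Y) = 9*((16 + 4*Y)/Y) = 9*(16 + 4*Y)/Y)
Q(93, 175) + B(93) = 59 + (36 + 144/93) = 59 + (36 + 144*(1/93)) = 59 + (36 + 48/31) = 59 + 1164/31 = 2993/31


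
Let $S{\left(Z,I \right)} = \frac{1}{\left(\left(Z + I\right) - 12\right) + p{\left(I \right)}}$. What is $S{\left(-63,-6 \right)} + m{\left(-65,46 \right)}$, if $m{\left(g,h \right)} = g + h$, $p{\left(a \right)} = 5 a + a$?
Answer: $- \frac{2224}{117} \approx -19.009$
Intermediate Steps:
$p{\left(a \right)} = 6 a$
$S{\left(Z,I \right)} = \frac{1}{-12 + Z + 7 I}$ ($S{\left(Z,I \right)} = \frac{1}{\left(\left(Z + I\right) - 12\right) + 6 I} = \frac{1}{\left(\left(I + Z\right) - 12\right) + 6 I} = \frac{1}{\left(-12 + I + Z\right) + 6 I} = \frac{1}{-12 + Z + 7 I}$)
$S{\left(-63,-6 \right)} + m{\left(-65,46 \right)} = \frac{1}{-12 - 63 + 7 \left(-6\right)} + \left(-65 + 46\right) = \frac{1}{-12 - 63 - 42} - 19 = \frac{1}{-117} - 19 = - \frac{1}{117} - 19 = - \frac{2224}{117}$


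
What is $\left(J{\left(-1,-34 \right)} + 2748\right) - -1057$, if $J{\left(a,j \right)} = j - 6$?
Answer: $3765$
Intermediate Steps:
$J{\left(a,j \right)} = -6 + j$
$\left(J{\left(-1,-34 \right)} + 2748\right) - -1057 = \left(\left(-6 - 34\right) + 2748\right) - -1057 = \left(-40 + 2748\right) + 1057 = 2708 + 1057 = 3765$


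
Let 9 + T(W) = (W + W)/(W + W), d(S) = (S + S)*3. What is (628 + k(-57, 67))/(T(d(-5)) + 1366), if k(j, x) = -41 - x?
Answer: 260/679 ≈ 0.38292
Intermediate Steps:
d(S) = 6*S (d(S) = (2*S)*3 = 6*S)
T(W) = -8 (T(W) = -9 + (W + W)/(W + W) = -9 + (2*W)/((2*W)) = -9 + (2*W)*(1/(2*W)) = -9 + 1 = -8)
(628 + k(-57, 67))/(T(d(-5)) + 1366) = (628 + (-41 - 1*67))/(-8 + 1366) = (628 + (-41 - 67))/1358 = (628 - 108)*(1/1358) = 520*(1/1358) = 260/679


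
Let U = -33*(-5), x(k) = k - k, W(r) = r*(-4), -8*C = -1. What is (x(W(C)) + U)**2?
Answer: 27225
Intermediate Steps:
C = 1/8 (C = -1/8*(-1) = 1/8 ≈ 0.12500)
W(r) = -4*r
x(k) = 0
U = 165
(x(W(C)) + U)**2 = (0 + 165)**2 = 165**2 = 27225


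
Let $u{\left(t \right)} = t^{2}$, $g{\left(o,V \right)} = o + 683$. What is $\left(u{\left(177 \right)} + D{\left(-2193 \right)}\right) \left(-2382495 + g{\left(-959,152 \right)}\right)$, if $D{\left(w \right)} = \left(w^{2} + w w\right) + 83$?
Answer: $-22993525700610$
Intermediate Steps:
$g{\left(o,V \right)} = 683 + o$
$D{\left(w \right)} = 83 + 2 w^{2}$ ($D{\left(w \right)} = \left(w^{2} + w^{2}\right) + 83 = 2 w^{2} + 83 = 83 + 2 w^{2}$)
$\left(u{\left(177 \right)} + D{\left(-2193 \right)}\right) \left(-2382495 + g{\left(-959,152 \right)}\right) = \left(177^{2} + \left(83 + 2 \left(-2193\right)^{2}\right)\right) \left(-2382495 + \left(683 - 959\right)\right) = \left(31329 + \left(83 + 2 \cdot 4809249\right)\right) \left(-2382495 - 276\right) = \left(31329 + \left(83 + 9618498\right)\right) \left(-2382771\right) = \left(31329 + 9618581\right) \left(-2382771\right) = 9649910 \left(-2382771\right) = -22993525700610$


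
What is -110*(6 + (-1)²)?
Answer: -770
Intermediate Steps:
-110*(6 + (-1)²) = -110*(6 + 1) = -110*7 = -770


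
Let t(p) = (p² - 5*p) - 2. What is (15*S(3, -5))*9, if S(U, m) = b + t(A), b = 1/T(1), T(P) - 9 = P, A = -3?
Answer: 5967/2 ≈ 2983.5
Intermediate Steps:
T(P) = 9 + P
t(p) = -2 + p² - 5*p
b = ⅒ (b = 1/(9 + 1) = 1/10 = ⅒ ≈ 0.10000)
S(U, m) = 221/10 (S(U, m) = ⅒ + (-2 + (-3)² - 5*(-3)) = ⅒ + (-2 + 9 + 15) = ⅒ + 22 = 221/10)
(15*S(3, -5))*9 = (15*(221/10))*9 = (663/2)*9 = 5967/2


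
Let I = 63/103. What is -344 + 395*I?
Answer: -10547/103 ≈ -102.40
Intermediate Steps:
I = 63/103 (I = 63*(1/103) = 63/103 ≈ 0.61165)
-344 + 395*I = -344 + 395*(63/103) = -344 + 24885/103 = -10547/103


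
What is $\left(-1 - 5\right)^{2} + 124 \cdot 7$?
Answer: $904$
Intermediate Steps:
$\left(-1 - 5\right)^{2} + 124 \cdot 7 = \left(-6\right)^{2} + 868 = 36 + 868 = 904$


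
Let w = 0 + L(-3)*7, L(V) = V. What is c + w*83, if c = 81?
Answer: -1662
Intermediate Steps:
w = -21 (w = 0 - 3*7 = 0 - 21 = -21)
c + w*83 = 81 - 21*83 = 81 - 1743 = -1662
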